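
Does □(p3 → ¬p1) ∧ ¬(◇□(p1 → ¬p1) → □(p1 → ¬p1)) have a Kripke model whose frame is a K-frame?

Yes, satisfiable

1. □(p3 → ¬p1) ∧ ¬(◇□(p1 → ¬p1) → □(p1 → ¬p1)), w0
2. □(p3 → ¬p1), w0
3. ¬(◇□(p1 → ¬p1) → □(p1 → ¬p1)), w0
4. ◇□(p1 → ¬p1), w0
5. ¬□(p1 → ¬p1), w0
6. □(p1 → ¬p1), w1
7. p3 → ¬p1, w1
8. ¬p1, w1
9. ¬(p1 → ¬p1), w2
10. p1, w2
11. p3 → ¬p1, w2
12. ¬p3, w2
Accessibility: w0Rw1, w0Rw2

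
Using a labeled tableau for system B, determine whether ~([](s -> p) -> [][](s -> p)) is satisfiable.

Satisfiable

1. ~([](s -> p) -> [][](s -> p)), w0
2. [](s -> p), w0
3. ~[][](s -> p), w0
4. s -> p, w0
5. p, w0
6. ~[](s -> p), w1
7. s -> p, w1
8. p, w1
9. ~(s -> p), w2
10. s, w2
11. ~p, w2
Accessibility: w0Rw0, w0Rw1, w1Rw0, w1Rw1, w1Rw2, w2Rw1, w2Rw2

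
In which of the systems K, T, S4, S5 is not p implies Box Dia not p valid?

S5

S5-tableau for the negation not (not p implies Box Dia not p):
1. not (not p implies Box Dia not p), w0
2. not p, w0
3. not Box Dia not p, w0
4. not Dia not p, w1
5. p, w0
Accessibility: w0Rw0, w0Rw1, w1Rw0, w1Rw1
Branch closes: p and not p both at w0.
Every branch closes (one shown): valid in S5.
S4-tableau for the negation not (not p implies Box Dia not p):
1. not (not p implies Box Dia not p), w0
2. not p, w0
3. not Box Dia not p, w0
4. not Dia not p, w1
5. p, w1
Accessibility: w0Rw0, w0Rw1, w1Rw1
Complete open branch: countermodel on an S4-frame, so not valid in S4, nor in K, T (the same frame is also a K-frame and a T-frame).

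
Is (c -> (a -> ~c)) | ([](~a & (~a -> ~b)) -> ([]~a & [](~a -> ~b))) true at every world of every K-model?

Tableau for the negation ~((c -> (a -> ~c)) | ([](~a & (~a -> ~b)) -> ([]~a & [](~a -> ~b)))):
1. ~((c -> (a -> ~c)) | ([](~a & (~a -> ~b)) -> ([]~a & [](~a -> ~b)))), w0
2. ~(c -> (a -> ~c)), w0
3. ~([](~a & (~a -> ~b)) -> ([]~a & [](~a -> ~b))), w0
4. c, w0
5. ~(a -> ~c), w0
6. [](~a & (~a -> ~b)), w0
7. ~([]~a & [](~a -> ~b)), w0
8. a, w0
9. ~[](~a -> ~b), w0
10. ~(~a -> ~b), w1
11. ~a, w1
12. b, w1
13. ~a & (~a -> ~b), w1
14. ~a -> ~b, w1
15. ~b, w1
Accessibility: w0Rw1
Branch closes: b and ~b both at w1.
All branches of the negation close; one closing branch shown above.

Valid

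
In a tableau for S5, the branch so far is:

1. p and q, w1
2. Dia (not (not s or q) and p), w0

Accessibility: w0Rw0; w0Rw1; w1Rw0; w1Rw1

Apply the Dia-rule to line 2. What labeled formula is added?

a fresh world w2 with w0Rw2, and not (not s or q) and p at w2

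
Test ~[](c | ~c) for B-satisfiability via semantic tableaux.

1. ~[](c | ~c), u
2. ~(c | ~c), v
3. ~c, v
4. c, v
Accessibility: uRu, uRv, vRu, vRv
Branch closes: c and ~c both at v.
All branches of the tableau close; one closing branch shown above.

No, unsatisfiable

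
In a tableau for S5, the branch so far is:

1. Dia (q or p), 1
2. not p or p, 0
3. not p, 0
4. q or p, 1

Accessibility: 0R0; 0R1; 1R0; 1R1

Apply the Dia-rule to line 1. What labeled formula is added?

a fresh world 2 with 1R2, and q or p at 2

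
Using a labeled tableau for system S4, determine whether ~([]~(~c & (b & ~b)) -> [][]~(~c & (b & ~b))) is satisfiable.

1. ~([]~(~c & (b & ~b)) -> [][]~(~c & (b & ~b))), w0
2. []~(~c & (b & ~b)), w0
3. ~[][]~(~c & (b & ~b)), w0
4. ~(~c & (b & ~b)), w0
5. ~(b & ~b), w0
6. b, w0
7. ~[]~(~c & (b & ~b)), w1
8. ~(~c & (b & ~b)), w1
9. ~(b & ~b), w1
10. b, w1
11. ~c & (b & ~b), w2
12. ~c, w2
13. b & ~b, w2
14. b, w2
15. ~b, w2
Accessibility: w0Rw0, w0Rw1, w0Rw2, w1Rw1, w1Rw2, w2Rw2
Branch closes: b and ~b both at w2.
(One branch shown.) All branches close.

No, unsatisfiable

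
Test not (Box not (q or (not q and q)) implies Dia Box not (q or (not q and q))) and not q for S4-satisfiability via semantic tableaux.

No, unsatisfiable

1. not (Box not (q or (not q and q)) implies Dia Box not (q or (not q and q))) and not q, 0
2. not (Box not (q or (not q and q)) implies Dia Box not (q or (not q and q))), 0
3. not q, 0
4. Box not (q or (not q and q)), 0
5. not Dia Box not (q or (not q and q)), 0
6. not (q or (not q and q)), 0
7. not (not q and q), 0
8. not Box not (q or (not q and q)), 0
9. q or (not q and q), 1
10. not (q or (not q and q)), 1
11. not q, 1
12. not (not q and q), 1
13. not Box not (q or (not q and q)), 1
14. not q and q, 1
15. q, 1
Accessibility: 0R0, 0R1, 1R1
Branch closes: q and not q both at 1.
All branches of the tableau close; one closing branch shown above.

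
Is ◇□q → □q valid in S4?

Not valid

Tableau for the negation ¬(◇□q → □q):
1. ¬(◇□q → □q), 0
2. ◇□q, 0
3. ¬□q, 0
4. □q, 1
5. q, 1
6. ¬q, 2
Accessibility: 0R0, 0R1, 0R2, 1R1, 2R2
The negation has an open branch (countermodel exists).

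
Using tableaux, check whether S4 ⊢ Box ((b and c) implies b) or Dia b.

Tableau for the negation not (Box ((b and c) implies b) or Dia b):
1. not (Box ((b and c) implies b) or Dia b), 0
2. not Box ((b and c) implies b), 0
3. not Dia b, 0
4. not b, 0
5. not ((b and c) implies b), 1
6. b and c, 1
7. not b, 1
8. b, 1
9. c, 1
Accessibility: 0R0, 0R1, 1R1
Branch closes: b and not b both at 1.
All branches of the negation close; one closing branch shown above.

Valid in S4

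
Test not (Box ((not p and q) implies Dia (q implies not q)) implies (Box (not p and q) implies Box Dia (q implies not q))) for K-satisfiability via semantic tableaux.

Unsatisfiable (every branch closes)

1. not (Box ((not p and q) implies Dia (q implies not q)) implies (Box (not p and q) implies Box Dia (q implies not q))), 0
2. Box ((not p and q) implies Dia (q implies not q)), 0
3. not (Box (not p and q) implies Box Dia (q implies not q)), 0
4. Box (not p and q), 0
5. not Box Dia (q implies not q), 0
6. not Dia (q implies not q), 1
7. (not p and q) implies Dia (q implies not q), 1
8. not p and q, 1
9. not p, 1
10. q, 1
11. Dia (q implies not q), 1
12. q implies not q, 2
13. not (q implies not q), 2
14. q, 2
15. not q, 2
Accessibility: 0R1, 1R2
Branch closes: q and not q both at 2.
(One branch shown.) All branches close.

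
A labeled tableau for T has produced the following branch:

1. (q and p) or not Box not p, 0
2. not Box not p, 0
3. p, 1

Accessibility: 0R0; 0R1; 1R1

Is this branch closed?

No, open

No world carries both an atom and its negation.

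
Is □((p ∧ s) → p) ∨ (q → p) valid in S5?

Tableau for the negation ¬(□((p ∧ s) → p) ∨ (q → p)):
1. ¬(□((p ∧ s) → p) ∨ (q → p)), u
2. ¬□((p ∧ s) → p), u
3. ¬(q → p), u
4. q, u
5. ¬p, u
6. ¬((p ∧ s) → p), v
7. p ∧ s, v
8. ¬p, v
9. p, v
10. s, v
Accessibility: uRu, uRv, vRu, vRv
Branch closes: p and ¬p both at v.
Every branch of the negation's tableau closes; the branch above is one of them.

Yes, valid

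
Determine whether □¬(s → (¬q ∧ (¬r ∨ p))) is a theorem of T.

Tableau for the negation ¬□¬(s → (¬q ∧ (¬r ∨ p))):
1. ¬□¬(s → (¬q ∧ (¬r ∨ p))), w0
2. s → (¬q ∧ (¬r ∨ p)), w1
3. ¬q ∧ (¬r ∨ p), w1
4. ¬q, w1
5. ¬r ∨ p, w1
6. p, w1
Accessibility: w0Rw0, w0Rw1, w1Rw1
The negation has an open branch (countermodel exists).

No, not valid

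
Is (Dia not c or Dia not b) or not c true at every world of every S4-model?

No, not valid

Tableau for the negation not ((Dia not c or Dia not b) or not c):
1. not ((Dia not c or Dia not b) or not c), w0
2. not (Dia not c or Dia not b), w0
3. c, w0
4. not Dia not c, w0
5. not Dia not b, w0
6. b, w0
Accessibility: w0Rw0
The negation has an open branch (countermodel exists).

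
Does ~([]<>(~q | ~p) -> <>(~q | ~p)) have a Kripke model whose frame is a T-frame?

1. ~([]<>(~q | ~p) -> <>(~q | ~p)), w0
2. []<>(~q | ~p), w0   [~->-rule on 1]
3. ~<>(~q | ~p), w0   [~->-rule on 1]
4. <>(~q | ~p), w0   [[]-rule on 2 via w0Rw0]
5. ~(~q | ~p), w0   [~<>-rule on 3 via w0Rw0]
6. q, w0   [~|-rule on 5]
7. p, w0   [~|-rule on 5]
8. ~q | ~p, w1   [<>-rule on 4: fresh world w1, w0Rw1]
9. <>(~q | ~p), w1   [[]-rule on 2 via w0Rw1]
10. ~(~q | ~p), w1   [~<>-rule on 3 via w0Rw1]
11. q, w1   [~|-rule on 10]
12. p, w1   [~|-rule on 10]
13. ~p, w1   [|-rule on 8 (branches; this branch)]
Accessibility: w0Rw0, w0Rw1, w1Rw1
Branch closes: p and ~p both at w1.
Every branch closes; the branch above is one of them.

Unsatisfiable (every branch closes)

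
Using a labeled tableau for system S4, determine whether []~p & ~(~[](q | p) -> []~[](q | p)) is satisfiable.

Satisfiable (open branch found)

1. []~p & ~(~[](q | p) -> []~[](q | p)), 0
2. []~p, 0
3. ~(~[](q | p) -> []~[](q | p)), 0
4. ~[](q | p), 0
5. ~[]~[](q | p), 0
6. ~p, 0
7. ~(q | p), 1
8. ~q, 1
9. ~p, 1
10. [](q | p), 2
11. ~p, 2
12. q | p, 2
13. q, 2
Accessibility: 0R0, 0R1, 0R2, 1R1, 2R2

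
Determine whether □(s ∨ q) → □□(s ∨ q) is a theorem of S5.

Tableau for the negation ¬(□(s ∨ q) → □□(s ∨ q)):
1. ¬(□(s ∨ q) → □□(s ∨ q)), u
2. □(s ∨ q), u   [¬→-rule on 1]
3. ¬□□(s ∨ q), u   [¬→-rule on 1]
4. s ∨ q, u   [□-rule on 2 via uRu]
5. q, u   [∨-rule on 4 (branches; this branch)]
6. ¬□(s ∨ q), v   [¬□-rule on 3: fresh world v, uRv]
7. s ∨ q, v   [□-rule on 2 via uRv]
8. q, v   [∨-rule on 7 (branches; this branch)]
9. ¬(s ∨ q), w   [¬□-rule on 6: fresh world w, vRw]
10. ¬s, w   [¬∨-rule on 9]
11. ¬q, w   [¬∨-rule on 9]
12. s ∨ q, w   [□-rule on 2 via uRw]
13. q, w   [∨-rule on 12 (branches; this branch)]
Accessibility: uRu, uRv, uRw, vRu, vRv, vRw, wRu, wRv, wRw
Branch closes: q and ¬q both at w.
Every branch of the negation's tableau closes; the branch above is one of them.

Valid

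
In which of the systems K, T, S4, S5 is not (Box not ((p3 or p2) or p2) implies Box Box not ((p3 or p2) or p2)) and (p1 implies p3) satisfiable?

T-tableau for the formula:
1. not (Box not ((p3 or p2) or p2) implies Box Box not ((p3 or p2) or p2)) and (p1 implies p3), 0
2. not (Box not ((p3 or p2) or p2) implies Box Box not ((p3 or p2) or p2)), 0
3. p1 implies p3, 0
4. Box not ((p3 or p2) or p2), 0
5. not Box Box not ((p3 or p2) or p2), 0
6. not ((p3 or p2) or p2), 0
7. not (p3 or p2), 0
8. not p2, 0
9. not p3, 0
10. not p1, 0
11. not Box not ((p3 or p2) or p2), 1
12. not ((p3 or p2) or p2), 1
13. not (p3 or p2), 1
14. not p2, 1
15. not p3, 1
16. (p3 or p2) or p2, 2
17. p2, 2
Accessibility: 0R0, 0R1, 1R1, 1R2, 2R2
Complete open branch: satisfiable in T, hence also in K (this T-model is also a K-model).
S4-tableau for the formula:
1. not (Box not ((p3 or p2) or p2) implies Box Box not ((p3 or p2) or p2)) and (p1 implies p3), 0
2. not (Box not ((p3 or p2) or p2) implies Box Box not ((p3 or p2) or p2)), 0
3. p1 implies p3, 0
4. Box not ((p3 or p2) or p2), 0
5. not Box Box not ((p3 or p2) or p2), 0
6. not ((p3 or p2) or p2), 0
7. not (p3 or p2), 0
8. not p2, 0
9. not p3, 0
10. not p1, 0
11. not Box not ((p3 or p2) or p2), 1
12. not ((p3 or p2) or p2), 1
13. not (p3 or p2), 1
14. not p2, 1
15. not p3, 1
16. (p3 or p2) or p2, 2
17. not ((p3 or p2) or p2), 2
18. not (p3 or p2), 2
19. not p2, 2
20. not p3, 2
21. p3 or p2, 2
22. p2, 2
Accessibility: 0R0, 0R1, 0R2, 1R1, 1R2, 2R2
Branch closes: p2 and not p2 both at 2.
Every branch closes (one shown): unsatisfiable in S4, hence also in S5 (every S5-frame is an S4-frame).

K, T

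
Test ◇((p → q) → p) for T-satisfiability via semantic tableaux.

Yes, satisfiable

1. ◇((p → q) → p), 0
2. (p → q) → p, 1
3. p, 1
Accessibility: 0R0, 0R1, 1R1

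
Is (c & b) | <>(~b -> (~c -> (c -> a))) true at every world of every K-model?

Invalid (countermodel exists)

Tableau for the negation ~((c & b) | <>(~b -> (~c -> (c -> a)))):
1. ~((c & b) | <>(~b -> (~c -> (c -> a)))), w0
2. ~(c & b), w0
3. ~<>(~b -> (~c -> (c -> a))), w0
4. ~b, w0
The negation has an open branch (countermodel exists).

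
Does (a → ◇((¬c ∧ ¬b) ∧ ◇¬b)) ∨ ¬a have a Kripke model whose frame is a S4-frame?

Satisfiable

1. (a → ◇((¬c ∧ ¬b) ∧ ◇¬b)) ∨ ¬a, u
2. ¬a, u   [∨-rule on 1 (branches; this branch)]
Accessibility: uRu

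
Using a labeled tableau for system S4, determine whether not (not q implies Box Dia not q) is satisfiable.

1. not (not q implies Box Dia not q), u
2. not q, u
3. not Box Dia not q, u
4. not Dia not q, v
5. q, v
Accessibility: uRu, uRv, vRv

Satisfiable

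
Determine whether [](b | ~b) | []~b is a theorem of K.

Valid

Tableau for the negation ~([](b | ~b) | []~b):
1. ~([](b | ~b) | []~b), 0
2. ~[](b | ~b), 0
3. ~[]~b, 0
4. ~(b | ~b), 1
5. ~b, 1
6. b, 1
Accessibility: 0R1
Branch closes: b and ~b both at 1.
All branches of the negation close; one closing branch shown above.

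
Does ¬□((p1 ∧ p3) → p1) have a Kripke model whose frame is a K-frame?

Unsatisfiable (every branch closes)

1. ¬□((p1 ∧ p3) → p1), u
2. ¬((p1 ∧ p3) → p1), v
3. p1 ∧ p3, v
4. ¬p1, v
5. p1, v
6. p3, v
Accessibility: uRv
Branch closes: p1 and ¬p1 both at v.
(One branch shown.) All branches close.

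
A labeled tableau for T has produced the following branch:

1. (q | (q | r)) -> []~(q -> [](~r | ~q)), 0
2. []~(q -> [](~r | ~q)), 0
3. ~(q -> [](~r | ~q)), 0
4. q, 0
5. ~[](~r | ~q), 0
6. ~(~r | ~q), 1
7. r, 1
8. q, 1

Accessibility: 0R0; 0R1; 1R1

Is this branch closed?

No world carries both an atom and its negation.

Not closed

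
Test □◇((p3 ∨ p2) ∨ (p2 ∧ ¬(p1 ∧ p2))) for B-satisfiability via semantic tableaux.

1. □◇((p3 ∨ p2) ∨ (p2 ∧ ¬(p1 ∧ p2))), u
2. ◇((p3 ∨ p2) ∨ (p2 ∧ ¬(p1 ∧ p2))), u   [□-rule on 1 via uRu]
3. (p3 ∨ p2) ∨ (p2 ∧ ¬(p1 ∧ p2)), v   [◇-rule on 2: fresh world v, uRv]
4. ◇((p3 ∨ p2) ∨ (p2 ∧ ¬(p1 ∧ p2))), v   [□-rule on 1 via uRv]
5. p2 ∧ ¬(p1 ∧ p2), v   [∨-rule on 3 (branches; this branch)]
6. p2, v   [∧-rule on 5]
7. ¬(p1 ∧ p2), v   [∧-rule on 5]
8. ¬p1, v   [¬∧-rule on 7 (branches; this branch)]
9. (p3 ∨ p2) ∨ (p2 ∧ ¬(p1 ∧ p2)), w   [◇-rule on 4: fresh world w, vRw]
10. p2 ∧ ¬(p1 ∧ p2), w   [∨-rule on 9 (branches; this branch)]
11. p2, w   [∧-rule on 10]
12. ¬(p1 ∧ p2), w   [∧-rule on 10]
13. ¬p1, w   [¬∧-rule on 12 (branches; this branch)]
Accessibility: uRu, uRv, vRu, vRv, vRw, wRv, wRw

Yes, satisfiable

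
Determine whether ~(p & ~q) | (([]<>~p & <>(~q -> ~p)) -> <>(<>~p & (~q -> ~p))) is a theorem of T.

Valid in T

Tableau for the negation ~(~(p & ~q) | (([]<>~p & <>(~q -> ~p)) -> <>(<>~p & (~q -> ~p)))):
1. ~(~(p & ~q) | (([]<>~p & <>(~q -> ~p)) -> <>(<>~p & (~q -> ~p)))), 0
2. p & ~q, 0   [~|-rule on 1]
3. ~(([]<>~p & <>(~q -> ~p)) -> <>(<>~p & (~q -> ~p))), 0   [~|-rule on 1]
4. p, 0   [&-rule on 2]
5. ~q, 0   [&-rule on 2]
6. []<>~p & <>(~q -> ~p), 0   [~->-rule on 3]
7. ~<>(<>~p & (~q -> ~p)), 0   [~->-rule on 3]
8. []<>~p, 0   [&-rule on 6]
9. <>(~q -> ~p), 0   [&-rule on 6]
10. ~(<>~p & (~q -> ~p)), 0   [~<>-rule on 7 via 0R0]
11. <>~p, 0   [[]-rule on 8 via 0R0]
12. ~(~q -> ~p), 0   [~&-rule on 10 (branches; this branch)]
13. ~q -> ~p, 1   [<>-rule on 9: fresh world 1, 0R1]
14. ~(<>~p & (~q -> ~p)), 1   [~<>-rule on 7 via 0R1]
15. <>~p, 1   [[]-rule on 8 via 0R1]
16. q, 1   [->-rule on 13 (branches; this branch)]
17. ~<>~p, 1   [~&-rule on 14 (branches; this branch)]
18. p, 1   [~<>-rule on 17 via 1R1]
19. ~p, 2   [<>-rule on 11: fresh world 2, 0R2]
20. ~(<>~p & (~q -> ~p)), 2   [~<>-rule on 7 via 0R2]
21. <>~p, 2   [[]-rule on 8 via 0R2]
22. ~(~q -> ~p), 2   [~&-rule on 20 (branches; this branch)]
23. ~q, 2   [~->-rule on 22]
24. p, 2   [~->-rule on 22]
Accessibility: 0R0, 0R1, 0R2, 1R1, 2R2
Branch closes: p and ~p both at 2.
All branches of the negation close; one closing branch shown above.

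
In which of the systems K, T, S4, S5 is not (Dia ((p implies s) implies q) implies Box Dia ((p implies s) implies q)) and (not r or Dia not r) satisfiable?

S4-tableau for the formula:
1. not (Dia ((p implies s) implies q) implies Box Dia ((p implies s) implies q)) and (not r or Dia not r), u
2. not (Dia ((p implies s) implies q) implies Box Dia ((p implies s) implies q)), u
3. not r or Dia not r, u
4. Dia ((p implies s) implies q), u
5. not Box Dia ((p implies s) implies q), u
6. Dia not r, u
7. (p implies s) implies q, v
8. q, v
9. not Dia ((p implies s) implies q), w
10. not ((p implies s) implies q), w
11. p implies s, w
12. not q, w
13. s, w
14. not r, x
Accessibility: uRu, uRv, uRw, uRx, vRv, wRw, xRx
Complete open branch: satisfiable in S4, hence also in K, T (this S4-model is also a K-model and a T-model).
S5-tableau for the formula:
1. not (Dia ((p implies s) implies q) implies Box Dia ((p implies s) implies q)) and (not r or Dia not r), u
2. not (Dia ((p implies s) implies q) implies Box Dia ((p implies s) implies q)), u
3. not r or Dia not r, u
4. Dia ((p implies s) implies q), u
5. not Box Dia ((p implies s) implies q), u
6. Dia not r, u
7. (p implies s) implies q, v
8. not (p implies s), v
9. p, v
10. not s, v
11. not Dia ((p implies s) implies q), w
12. not ((p implies s) implies q), u
13. p implies s, u
14. not q, u
15. not ((p implies s) implies q), v
16. p implies s, v
17. not q, v
18. not ((p implies s) implies q), w
19. p implies s, w
20. not q, w
21. s, u
22. s, v
Accessibility: uRu, uRv, uRw, vRu, vRv, vRw, wRu, wRv, wRw
Branch closes: s and not s both at v.
Every branch closes (one shown): unsatisfiable in S5.

K, T, S4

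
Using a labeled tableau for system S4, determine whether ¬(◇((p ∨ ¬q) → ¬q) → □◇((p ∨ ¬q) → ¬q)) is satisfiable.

1. ¬(◇((p ∨ ¬q) → ¬q) → □◇((p ∨ ¬q) → ¬q)), 0
2. ◇((p ∨ ¬q) → ¬q), 0
3. ¬□◇((p ∨ ¬q) → ¬q), 0
4. (p ∨ ¬q) → ¬q, 1
5. ¬q, 1
6. ¬◇((p ∨ ¬q) → ¬q), 2
7. ¬((p ∨ ¬q) → ¬q), 2
8. p ∨ ¬q, 2
9. q, 2
10. p, 2
Accessibility: 0R0, 0R1, 0R2, 1R1, 2R2

Yes, satisfiable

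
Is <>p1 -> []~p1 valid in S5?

Tableau for the negation ~(<>p1 -> []~p1):
1. ~(<>p1 -> []~p1), w0
2. <>p1, w0   [~->-rule on 1]
3. ~[]~p1, w0   [~->-rule on 1]
4. p1, w1   [<>-rule on 2: fresh world w1, w0Rw1]
5. p1, w2   [~[]-rule on 3: fresh world w2, w0Rw2]
Accessibility: w0Rw0, w0Rw1, w0Rw2, w1Rw0, w1Rw1, w1Rw2, w2Rw0, w2Rw1, w2Rw2
The negation has an open branch (countermodel exists).

Not valid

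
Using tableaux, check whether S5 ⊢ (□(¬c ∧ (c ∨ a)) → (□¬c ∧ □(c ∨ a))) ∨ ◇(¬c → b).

Yes, valid

Tableau for the negation ¬((□(¬c ∧ (c ∨ a)) → (□¬c ∧ □(c ∨ a))) ∨ ◇(¬c → b)):
1. ¬((□(¬c ∧ (c ∨ a)) → (□¬c ∧ □(c ∨ a))) ∨ ◇(¬c → b)), w0
2. ¬(□(¬c ∧ (c ∨ a)) → (□¬c ∧ □(c ∨ a))), w0   [¬∨-rule on 1]
3. ¬◇(¬c → b), w0   [¬∨-rule on 1]
4. □(¬c ∧ (c ∨ a)), w0   [¬→-rule on 2]
5. ¬(□¬c ∧ □(c ∨ a)), w0   [¬→-rule on 2]
6. ¬(¬c → b), w0   [¬◇-rule on 3 via w0Rw0]
7. ¬c, w0   [¬→-rule on 6]
8. ¬b, w0   [¬→-rule on 6]
9. ¬c ∧ (c ∨ a), w0   [□-rule on 4 via w0Rw0]
10. c ∨ a, w0   [∧-rule on 9]
11. ¬□(c ∨ a), w0   [¬∧-rule on 5 (branches; this branch)]
12. a, w0   [∨-rule on 10 (branches; this branch)]
13. ¬(c ∨ a), w1   [¬□-rule on 11: fresh world w1, w0Rw1]
14. ¬c, w1   [¬∨-rule on 13]
15. ¬a, w1   [¬∨-rule on 13]
16. ¬(¬c → b), w1   [¬◇-rule on 3 via w0Rw1]
17. ¬b, w1   [¬→-rule on 16]
18. ¬c ∧ (c ∨ a), w1   [□-rule on 4 via w0Rw1]
19. c ∨ a, w1   [∧-rule on 18]
20. a, w1   [∨-rule on 19 (branches; this branch)]
Accessibility: w0Rw0, w0Rw1, w1Rw0, w1Rw1
Branch closes: a and ¬a both at w1.
All branches of the negation close; one closing branch shown above.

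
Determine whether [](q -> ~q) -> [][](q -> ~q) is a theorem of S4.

Valid in S4

Tableau for the negation ~([](q -> ~q) -> [][](q -> ~q)):
1. ~([](q -> ~q) -> [][](q -> ~q)), u
2. [](q -> ~q), u
3. ~[][](q -> ~q), u
4. q -> ~q, u
5. ~q, u
6. ~[](q -> ~q), v
7. q -> ~q, v
8. ~q, v
9. ~(q -> ~q), w
10. q, w
11. q -> ~q, w
12. ~q, w
Accessibility: uRu, uRv, uRw, vRv, vRw, wRw
Branch closes: q and ~q both at w.
All branches of the negation close; one closing branch shown above.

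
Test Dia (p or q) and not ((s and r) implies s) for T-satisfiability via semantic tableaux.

1. Dia (p or q) and not ((s and r) implies s), 0
2. Dia (p or q), 0   [and-rule on 1]
3. not ((s and r) implies s), 0   [and-rule on 1]
4. s and r, 0   [neg-implies-rule on 3]
5. not s, 0   [neg-implies-rule on 3]
6. s, 0   [and-rule on 4]
7. r, 0   [and-rule on 4]
Accessibility: 0R0
Branch closes: s and not s both at 0.
All branches of the tableau close; one closing branch shown above.

No, unsatisfiable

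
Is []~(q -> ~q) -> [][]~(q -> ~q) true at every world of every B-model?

Not valid

Tableau for the negation ~([]~(q -> ~q) -> [][]~(q -> ~q)):
1. ~([]~(q -> ~q) -> [][]~(q -> ~q)), u
2. []~(q -> ~q), u
3. ~[][]~(q -> ~q), u
4. ~(q -> ~q), u
5. q, u
6. ~[]~(q -> ~q), v
7. ~(q -> ~q), v
8. q, v
9. q -> ~q, w
10. ~q, w
Accessibility: uRu, uRv, vRu, vRv, vRw, wRv, wRw
The negation has an open branch (countermodel exists).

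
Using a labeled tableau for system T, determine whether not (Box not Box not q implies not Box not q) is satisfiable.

1. not (Box not Box not q implies not Box not q), w0
2. Box not Box not q, w0
3. Box not q, w0
4. not Box not q, w0
5. not q, w0
6. q, w1
7. not Box not q, w1
8. not q, w1
Accessibility: w0Rw0, w0Rw1, w1Rw1
Branch closes: q and not q both at w1.
Every branch closes; the branch above is one of them.

No, unsatisfiable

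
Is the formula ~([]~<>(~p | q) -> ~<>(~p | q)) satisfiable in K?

1. ~([]~<>(~p | q) -> ~<>(~p | q)), 0
2. []~<>(~p | q), 0
3. <>(~p | q), 0
4. ~p | q, 1
5. ~<>(~p | q), 1
6. q, 1
Accessibility: 0R1

Yes, satisfiable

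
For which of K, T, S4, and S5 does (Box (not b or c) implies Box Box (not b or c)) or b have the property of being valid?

S4, S5

S4-tableau for the negation not ((Box (not b or c) implies Box Box (not b or c)) or b):
1. not ((Box (not b or c) implies Box Box (not b or c)) or b), w0
2. not (Box (not b or c) implies Box Box (not b or c)), w0
3. not b, w0
4. Box (not b or c), w0
5. not Box Box (not b or c), w0
6. not b or c, w0
7. c, w0
8. not Box (not b or c), w1
9. not b or c, w1
10. c, w1
11. not (not b or c), w2
12. b, w2
13. not c, w2
14. not b or c, w2
15. c, w2
Accessibility: w0Rw0, w0Rw1, w0Rw2, w1Rw1, w1Rw2, w2Rw2
Branch closes: c and not c both at w2.
Every branch closes (one shown): valid in S4, hence also in S5 (every theorem of S4 is a theorem of S5).
T-tableau for the negation not ((Box (not b or c) implies Box Box (not b or c)) or b):
1. not ((Box (not b or c) implies Box Box (not b or c)) or b), w0
2. not (Box (not b or c) implies Box Box (not b or c)), w0
3. not b, w0
4. Box (not b or c), w0
5. not Box Box (not b or c), w0
6. not b or c, w0
7. c, w0
8. not Box (not b or c), w1
9. not b or c, w1
10. c, w1
11. not (not b or c), w2
12. b, w2
13. not c, w2
Accessibility: w0Rw0, w0Rw1, w1Rw1, w1Rw2, w2Rw2
Complete open branch: countermodel on a T-frame, so not valid in T, nor in K (the same frame is also a K-frame).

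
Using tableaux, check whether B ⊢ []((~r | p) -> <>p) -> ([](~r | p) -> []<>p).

Yes, valid

Tableau for the negation ~([]((~r | p) -> <>p) -> ([](~r | p) -> []<>p)):
1. ~([]((~r | p) -> <>p) -> ([](~r | p) -> []<>p)), w0
2. []((~r | p) -> <>p), w0
3. ~([](~r | p) -> []<>p), w0
4. [](~r | p), w0
5. ~[]<>p, w0
6. (~r | p) -> <>p, w0
7. ~r | p, w0
8. <>p, w0
9. ~r, w0
10. ~<>p, w1
11. (~r | p) -> <>p, w1
12. ~r | p, w1
13. ~p, w0
14. ~p, w1
15. <>p, w1
16. ~r, w1
17. p, w2
18. (~r | p) -> <>p, w2
19. ~r | p, w2
20. <>p, w2
21. p, w3
22. ~p, w3
Accessibility: w0Rw0, w0Rw1, w0Rw2, w1Rw0, w1Rw1, w1Rw3, w2Rw0, w2Rw2, w3Rw1, w3Rw3
Branch closes: p and ~p both at w3.
Every branch of the negation's tableau closes; the branch above is one of them.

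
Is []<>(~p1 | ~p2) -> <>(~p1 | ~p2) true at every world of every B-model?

Tableau for the negation ~([]<>(~p1 | ~p2) -> <>(~p1 | ~p2)):
1. ~([]<>(~p1 | ~p2) -> <>(~p1 | ~p2)), u
2. []<>(~p1 | ~p2), u
3. ~<>(~p1 | ~p2), u
4. <>(~p1 | ~p2), u
5. ~(~p1 | ~p2), u
6. p1, u
7. p2, u
8. ~p1 | ~p2, v
9. <>(~p1 | ~p2), v
10. ~(~p1 | ~p2), v
11. p1, v
12. p2, v
13. ~p2, v
Accessibility: uRu, uRv, vRu, vRv
Branch closes: p2 and ~p2 both at v.
All branches of the negation close; one closing branch shown above.

Yes, valid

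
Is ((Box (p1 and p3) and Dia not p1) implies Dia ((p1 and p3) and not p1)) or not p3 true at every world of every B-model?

Tableau for the negation not (((Box (p1 and p3) and Dia not p1) implies Dia ((p1 and p3) and not p1)) or not p3):
1. not (((Box (p1 and p3) and Dia not p1) implies Dia ((p1 and p3) and not p1)) or not p3), 0
2. not ((Box (p1 and p3) and Dia not p1) implies Dia ((p1 and p3) and not p1)), 0
3. p3, 0
4. Box (p1 and p3) and Dia not p1, 0
5. not Dia ((p1 and p3) and not p1), 0
6. Box (p1 and p3), 0
7. Dia not p1, 0
8. not ((p1 and p3) and not p1), 0
9. p1 and p3, 0
10. p1, 0
11. not p1, 1
12. not ((p1 and p3) and not p1), 1
13. p1 and p3, 1
14. p1, 1
15. p3, 1
Accessibility: 0R0, 0R1, 1R0, 1R1
Branch closes: p1 and not p1 both at 1.
Every branch of the negation's tableau closes; the branch above is one of them.

Valid in B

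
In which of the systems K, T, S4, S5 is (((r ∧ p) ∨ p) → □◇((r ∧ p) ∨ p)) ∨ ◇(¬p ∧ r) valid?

S5-tableau for the negation ¬((((r ∧ p) ∨ p) → □◇((r ∧ p) ∨ p)) ∨ ◇(¬p ∧ r)):
1. ¬((((r ∧ p) ∨ p) → □◇((r ∧ p) ∨ p)) ∨ ◇(¬p ∧ r)), u
2. ¬(((r ∧ p) ∨ p) → □◇((r ∧ p) ∨ p)), u
3. ¬◇(¬p ∧ r), u
4. (r ∧ p) ∨ p, u
5. ¬□◇((r ∧ p) ∨ p), u
6. ¬(¬p ∧ r), u
7. r ∧ p, u
8. r, u
9. p, u
10. ¬◇((r ∧ p) ∨ p), v
11. ¬(¬p ∧ r), v
12. ¬((r ∧ p) ∨ p), u
13. ¬(r ∧ p), u
14. ¬p, u
Accessibility: uRu, uRv, vRu, vRv
Branch closes: p and ¬p both at u.
Every branch closes (one shown): valid in S5.
S4-tableau for the negation ¬((((r ∧ p) ∨ p) → □◇((r ∧ p) ∨ p)) ∨ ◇(¬p ∧ r)):
1. ¬((((r ∧ p) ∨ p) → □◇((r ∧ p) ∨ p)) ∨ ◇(¬p ∧ r)), u
2. ¬(((r ∧ p) ∨ p) → □◇((r ∧ p) ∨ p)), u
3. ¬◇(¬p ∧ r), u
4. (r ∧ p) ∨ p, u
5. ¬□◇((r ∧ p) ∨ p), u
6. ¬(¬p ∧ r), u
7. p, u
8. ¬r, u
9. ¬◇((r ∧ p) ∨ p), v
10. ¬(¬p ∧ r), v
11. ¬((r ∧ p) ∨ p), v
12. ¬(r ∧ p), v
13. ¬p, v
14. ¬r, v
Accessibility: uRu, uRv, vRv
Complete open branch: countermodel on an S4-frame, so not valid in S4, nor in K, T (the same frame is also a K-frame and a T-frame).

S5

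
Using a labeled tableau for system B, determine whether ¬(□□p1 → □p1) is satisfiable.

1. ¬(□□p1 → □p1), w0
2. □□p1, w0
3. ¬□p1, w0
4. □p1, w0
5. p1, w0
6. ¬p1, w1
7. □p1, w1
8. p1, w1
Accessibility: w0Rw0, w0Rw1, w1Rw0, w1Rw1
Branch closes: p1 and ¬p1 both at w1.
All branches of the tableau close; one closing branch shown above.

Unsatisfiable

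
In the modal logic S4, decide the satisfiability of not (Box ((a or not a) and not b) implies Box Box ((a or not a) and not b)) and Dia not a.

1. not (Box ((a or not a) and not b) implies Box Box ((a or not a) and not b)) and Dia not a, 0
2. not (Box ((a or not a) and not b) implies Box Box ((a or not a) and not b)), 0
3. Dia not a, 0
4. Box ((a or not a) and not b), 0
5. not Box Box ((a or not a) and not b), 0
6. (a or not a) and not b, 0
7. a or not a, 0
8. not b, 0
9. not a, 0
10. not a, 1
11. (a or not a) and not b, 1
12. a or not a, 1
13. not b, 1
14. not Box ((a or not a) and not b), 2
15. (a or not a) and not b, 2
16. a or not a, 2
17. not b, 2
18. not a, 2
19. not ((a or not a) and not b), 3
20. (a or not a) and not b, 3
21. a or not a, 3
22. not b, 3
23. not (a or not a), 3
24. not a, 3
25. a, 3
Accessibility: 0R0, 0R1, 0R2, 0R3, 1R1, 2R2, 2R3, 3R3
Branch closes: a and not a both at 3.
(One branch shown.) All branches close.

Unsatisfiable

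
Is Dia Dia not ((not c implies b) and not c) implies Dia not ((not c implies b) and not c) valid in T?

Tableau for the negation not (Dia Dia not ((not c implies b) and not c) implies Dia not ((not c implies b) and not c)):
1. not (Dia Dia not ((not c implies b) and not c) implies Dia not ((not c implies b) and not c)), 0
2. Dia Dia not ((not c implies b) and not c), 0
3. not Dia not ((not c implies b) and not c), 0
4. (not c implies b) and not c, 0
5. not c implies b, 0
6. not c, 0
7. b, 0
8. Dia not ((not c implies b) and not c), 1
9. (not c implies b) and not c, 1
10. not c implies b, 1
11. not c, 1
12. b, 1
13. not ((not c implies b) and not c), 2
14. c, 2
Accessibility: 0R0, 0R1, 1R1, 1R2, 2R2
The negation has an open branch (countermodel exists).

No, not valid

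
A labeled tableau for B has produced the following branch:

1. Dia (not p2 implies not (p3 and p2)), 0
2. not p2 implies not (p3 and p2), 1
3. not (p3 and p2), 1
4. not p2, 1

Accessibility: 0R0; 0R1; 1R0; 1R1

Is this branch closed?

Open

No atom appears with both signs at the same world.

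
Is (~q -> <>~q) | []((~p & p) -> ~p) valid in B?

Tableau for the negation ~((~q -> <>~q) | []((~p & p) -> ~p)):
1. ~((~q -> <>~q) | []((~p & p) -> ~p)), 0
2. ~(~q -> <>~q), 0
3. ~[]((~p & p) -> ~p), 0
4. ~q, 0
5. ~<>~q, 0
6. q, 0
Accessibility: 0R0
Branch closes: q and ~q both at 0.
All branches of the negation close; one closing branch shown above.

Valid in B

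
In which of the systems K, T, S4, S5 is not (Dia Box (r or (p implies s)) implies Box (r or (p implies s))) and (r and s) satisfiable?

K, T, S4

S4-tableau for the formula:
1. not (Dia Box (r or (p implies s)) implies Box (r or (p implies s))) and (r and s), 0
2. not (Dia Box (r or (p implies s)) implies Box (r or (p implies s))), 0
3. r and s, 0
4. Dia Box (r or (p implies s)), 0
5. not Box (r or (p implies s)), 0
6. r, 0
7. s, 0
8. Box (r or (p implies s)), 1
9. r or (p implies s), 1
10. p implies s, 1
11. s, 1
12. not (r or (p implies s)), 2
13. not r, 2
14. not (p implies s), 2
15. p, 2
16. not s, 2
Accessibility: 0R0, 0R1, 0R2, 1R1, 2R2
Complete open branch: satisfiable in S4, hence also in K, T (this S4-model is also a K-model and a T-model).
S5-tableau for the formula:
1. not (Dia Box (r or (p implies s)) implies Box (r or (p implies s))) and (r and s), 0
2. not (Dia Box (r or (p implies s)) implies Box (r or (p implies s))), 0
3. r and s, 0
4. Dia Box (r or (p implies s)), 0
5. not Box (r or (p implies s)), 0
6. r, 0
7. s, 0
8. Box (r or (p implies s)), 1
9. r or (p implies s), 0
10. r or (p implies s), 1
11. p implies s, 0
12. p implies s, 1
13. s, 1
14. not (r or (p implies s)), 2
15. not r, 2
16. not (p implies s), 2
17. p, 2
18. not s, 2
19. r or (p implies s), 2
20. p implies s, 2
21. s, 2
Accessibility: 0R0, 0R1, 0R2, 1R0, 1R1, 1R2, 2R0, 2R1, 2R2
Branch closes: s and not s both at 2.
Every branch closes (one shown): unsatisfiable in S5.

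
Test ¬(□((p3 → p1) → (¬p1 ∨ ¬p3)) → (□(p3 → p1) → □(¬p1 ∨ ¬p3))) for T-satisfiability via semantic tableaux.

Unsatisfiable

1. ¬(□((p3 → p1) → (¬p1 ∨ ¬p3)) → (□(p3 → p1) → □(¬p1 ∨ ¬p3))), 0
2. □((p3 → p1) → (¬p1 ∨ ¬p3)), 0
3. ¬(□(p3 → p1) → □(¬p1 ∨ ¬p3)), 0
4. □(p3 → p1), 0
5. ¬□(¬p1 ∨ ¬p3), 0
6. (p3 → p1) → (¬p1 ∨ ¬p3), 0
7. p3 → p1, 0
8. ¬p1 ∨ ¬p3, 0
9. p1, 0
10. ¬p3, 0
11. ¬(¬p1 ∨ ¬p3), 1
12. p1, 1
13. p3, 1
14. (p3 → p1) → (¬p1 ∨ ¬p3), 1
15. p3 → p1, 1
16. ¬p1 ∨ ¬p3, 1
17. ¬p3, 1
Accessibility: 0R0, 0R1, 1R1
Branch closes: p3 and ¬p3 both at 1.
(One branch shown.) All branches close.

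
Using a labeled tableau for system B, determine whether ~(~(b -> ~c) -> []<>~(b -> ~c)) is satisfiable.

No, unsatisfiable

1. ~(~(b -> ~c) -> []<>~(b -> ~c)), w0
2. ~(b -> ~c), w0
3. ~[]<>~(b -> ~c), w0
4. b, w0
5. c, w0
6. ~<>~(b -> ~c), w1
7. b -> ~c, w0
8. b -> ~c, w1
9. ~c, w0
Accessibility: w0Rw0, w0Rw1, w1Rw0, w1Rw1
Branch closes: c and ~c both at w0.
(One branch shown.) All branches close.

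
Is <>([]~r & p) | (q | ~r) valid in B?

Not valid

Tableau for the negation ~(<>([]~r & p) | (q | ~r)):
1. ~(<>([]~r & p) | (q | ~r)), 0
2. ~<>([]~r & p), 0
3. ~(q | ~r), 0
4. ~q, 0
5. r, 0
6. ~([]~r & p), 0
7. ~p, 0
Accessibility: 0R0
The negation has an open branch (countermodel exists).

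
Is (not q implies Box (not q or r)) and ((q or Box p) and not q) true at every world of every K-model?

Tableau for the negation not ((not q implies Box (not q or r)) and ((q or Box p) and not q)):
1. not ((not q implies Box (not q or r)) and ((q or Box p) and not q)), u
2. not ((q or Box p) and not q), u
3. q, u
The negation has an open branch (countermodel exists).

Not valid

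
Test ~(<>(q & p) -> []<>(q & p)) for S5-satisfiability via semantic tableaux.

Unsatisfiable

1. ~(<>(q & p) -> []<>(q & p)), u
2. <>(q & p), u
3. ~[]<>(q & p), u
4. q & p, v
5. q, v
6. p, v
7. ~<>(q & p), w
8. ~(q & p), u
9. ~(q & p), v
10. ~(q & p), w
11. ~p, u
12. ~p, v
Accessibility: uRu, uRv, uRw, vRu, vRv, vRw, wRu, wRv, wRw
Branch closes: p and ~p both at v.
Every branch closes; the branch above is one of them.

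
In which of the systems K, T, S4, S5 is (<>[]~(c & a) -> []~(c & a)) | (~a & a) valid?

S5-tableau for the negation ~((<>[]~(c & a) -> []~(c & a)) | (~a & a)):
1. ~((<>[]~(c & a) -> []~(c & a)) | (~a & a)), u
2. ~(<>[]~(c & a) -> []~(c & a)), u
3. ~(~a & a), u
4. <>[]~(c & a), u
5. ~[]~(c & a), u
6. ~a, u
7. []~(c & a), v
8. ~(c & a), u
9. ~(c & a), v
10. ~a, v
11. c & a, w
12. c, w
13. a, w
14. ~(c & a), w
15. ~a, w
Accessibility: uRu, uRv, uRw, vRu, vRv, vRw, wRu, wRv, wRw
Branch closes: a and ~a both at w.
Every branch closes (one shown): valid in S5.
S4-tableau for the negation ~((<>[]~(c & a) -> []~(c & a)) | (~a & a)):
1. ~((<>[]~(c & a) -> []~(c & a)) | (~a & a)), u
2. ~(<>[]~(c & a) -> []~(c & a)), u
3. ~(~a & a), u
4. <>[]~(c & a), u
5. ~[]~(c & a), u
6. ~a, u
7. []~(c & a), v
8. ~(c & a), v
9. ~a, v
10. c & a, w
11. c, w
12. a, w
Accessibility: uRu, uRv, uRw, vRv, wRw
Complete open branch: countermodel on an S4-frame, so not valid in S4, nor in K, T (the same frame is also a K-frame and a T-frame).

S5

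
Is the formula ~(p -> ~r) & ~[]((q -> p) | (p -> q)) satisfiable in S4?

No, unsatisfiable

1. ~(p -> ~r) & ~[]((q -> p) | (p -> q)), 0
2. ~(p -> ~r), 0   [&-rule on 1]
3. ~[]((q -> p) | (p -> q)), 0   [&-rule on 1]
4. p, 0   [~->-rule on 2]
5. r, 0   [~->-rule on 2]
6. ~((q -> p) | (p -> q)), 1   [~[]-rule on 3: fresh world 1, 0R1]
7. ~(q -> p), 1   [~|-rule on 6]
8. ~(p -> q), 1   [~|-rule on 6]
9. q, 1   [~->-rule on 7]
10. ~p, 1   [~->-rule on 7]
11. p, 1   [~->-rule on 8]
12. ~q, 1   [~->-rule on 8]
Accessibility: 0R0, 0R1, 1R1
Branch closes: p and ~p both at 1.
(One branch shown.) All branches close.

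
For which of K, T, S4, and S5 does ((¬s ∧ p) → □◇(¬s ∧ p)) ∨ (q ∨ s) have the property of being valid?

S5

S4-tableau for the negation ¬(((¬s ∧ p) → □◇(¬s ∧ p)) ∨ (q ∨ s)):
1. ¬(((¬s ∧ p) → □◇(¬s ∧ p)) ∨ (q ∨ s)), w0
2. ¬((¬s ∧ p) → □◇(¬s ∧ p)), w0
3. ¬(q ∨ s), w0
4. ¬s ∧ p, w0
5. ¬□◇(¬s ∧ p), w0
6. ¬q, w0
7. ¬s, w0
8. p, w0
9. ¬◇(¬s ∧ p), w1
10. ¬(¬s ∧ p), w1
11. ¬p, w1
Accessibility: w0Rw0, w0Rw1, w1Rw1
Complete open branch: countermodel on an S4-frame, so not valid in S4, nor in K, T (the same frame is also a K-frame and a T-frame).
S5-tableau for the negation ¬(((¬s ∧ p) → □◇(¬s ∧ p)) ∨ (q ∨ s)):
1. ¬(((¬s ∧ p) → □◇(¬s ∧ p)) ∨ (q ∨ s)), w0
2. ¬((¬s ∧ p) → □◇(¬s ∧ p)), w0
3. ¬(q ∨ s), w0
4. ¬s ∧ p, w0
5. ¬□◇(¬s ∧ p), w0
6. ¬q, w0
7. ¬s, w0
8. p, w0
9. ¬◇(¬s ∧ p), w1
10. ¬(¬s ∧ p), w0
11. ¬(¬s ∧ p), w1
12. ¬p, w0
Accessibility: w0Rw0, w0Rw1, w1Rw0, w1Rw1
Branch closes: p and ¬p both at w0.
Every branch closes (one shown): valid in S5.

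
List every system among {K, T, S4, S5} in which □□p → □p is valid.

T, S4, S5

K-tableau for the negation ¬(□□p → □p):
1. ¬(□□p → □p), u
2. □□p, u   [¬→-rule on 1]
3. ¬□p, u   [¬→-rule on 1]
4. ¬p, v   [¬□-rule on 3: fresh world v, uRv]
5. □p, v   [□-rule on 2 via uRv]
Accessibility: uRv
Complete open branch: countermodel on a K-frame, so not valid in K.
T-tableau for the negation ¬(□□p → □p):
1. ¬(□□p → □p), u
2. □□p, u   [¬→-rule on 1]
3. ¬□p, u   [¬→-rule on 1]
4. □p, u   [□-rule on 2 via uRu]
5. p, u   [□-rule on 4 via uRu]
6. ¬p, v   [¬□-rule on 3: fresh world v, uRv]
7. □p, v   [□-rule on 2 via uRv]
8. p, v   [□-rule on 4 via uRv]
Accessibility: uRu, uRv, vRv
Branch closes: p and ¬p both at v.
Every branch closes (one shown): valid in T, hence also in S4, S5 (every theorem of T is a theorem of S4 and S5).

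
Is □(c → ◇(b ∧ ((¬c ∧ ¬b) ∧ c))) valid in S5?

Invalid (countermodel exists)

Tableau for the negation ¬□(c → ◇(b ∧ ((¬c ∧ ¬b) ∧ c))):
1. ¬□(c → ◇(b ∧ ((¬c ∧ ¬b) ∧ c))), w0
2. ¬(c → ◇(b ∧ ((¬c ∧ ¬b) ∧ c))), w1
3. c, w1
4. ¬◇(b ∧ ((¬c ∧ ¬b) ∧ c)), w1
5. ¬(b ∧ ((¬c ∧ ¬b) ∧ c)), w0
6. ¬(b ∧ ((¬c ∧ ¬b) ∧ c)), w1
7. ¬((¬c ∧ ¬b) ∧ c), w0
8. ¬((¬c ∧ ¬b) ∧ c), w1
9. ¬c, w0
10. ¬(¬c ∧ ¬b), w1
11. b, w1
Accessibility: w0Rw0, w0Rw1, w1Rw0, w1Rw1
The negation has an open branch (countermodel exists).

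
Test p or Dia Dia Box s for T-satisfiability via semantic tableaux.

Satisfiable (open branch found)

1. p or Dia Dia Box s, u
2. Dia Dia Box s, u
3. Dia Box s, v
4. Box s, w
5. s, w
Accessibility: uRu, uRv, vRv, vRw, wRw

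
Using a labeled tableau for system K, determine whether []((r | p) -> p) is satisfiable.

1. []((r | p) -> p), 0

Satisfiable (open branch found)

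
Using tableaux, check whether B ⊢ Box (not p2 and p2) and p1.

Tableau for the negation not (Box (not p2 and p2) and p1):
1. not (Box (not p2 and p2) and p1), w0
2. not p1, w0
Accessibility: w0Rw0
The negation has an open branch (countermodel exists).

Invalid (countermodel exists)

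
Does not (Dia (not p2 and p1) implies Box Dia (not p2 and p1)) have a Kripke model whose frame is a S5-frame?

1. not (Dia (not p2 and p1) implies Box Dia (not p2 and p1)), u
2. Dia (not p2 and p1), u
3. not Box Dia (not p2 and p1), u
4. not p2 and p1, v
5. not p2, v
6. p1, v
7. not Dia (not p2 and p1), w
8. not (not p2 and p1), u
9. not (not p2 and p1), v
10. not (not p2 and p1), w
11. not p1, u
12. not p1, v
Accessibility: uRu, uRv, uRw, vRu, vRv, vRw, wRu, wRv, wRw
Branch closes: p1 and not p1 both at v.
All branches of the tableau close; one closing branch shown above.

No, unsatisfiable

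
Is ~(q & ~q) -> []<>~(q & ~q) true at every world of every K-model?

Tableau for the negation ~(~(q & ~q) -> []<>~(q & ~q)):
1. ~(~(q & ~q) -> []<>~(q & ~q)), u
2. ~(q & ~q), u
3. ~[]<>~(q & ~q), u
4. q, u
5. ~<>~(q & ~q), v
Accessibility: uRv
The negation has an open branch (countermodel exists).

Not valid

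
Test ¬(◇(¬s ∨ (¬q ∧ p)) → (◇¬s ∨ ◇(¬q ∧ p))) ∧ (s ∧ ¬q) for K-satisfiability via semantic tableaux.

1. ¬(◇(¬s ∨ (¬q ∧ p)) → (◇¬s ∨ ◇(¬q ∧ p))) ∧ (s ∧ ¬q), w0
2. ¬(◇(¬s ∨ (¬q ∧ p)) → (◇¬s ∨ ◇(¬q ∧ p))), w0
3. s ∧ ¬q, w0
4. ◇(¬s ∨ (¬q ∧ p)), w0
5. ¬(◇¬s ∨ ◇(¬q ∧ p)), w0
6. s, w0
7. ¬q, w0
8. ¬◇¬s, w0
9. ¬◇(¬q ∧ p), w0
10. ¬s ∨ (¬q ∧ p), w1
11. s, w1
12. ¬(¬q ∧ p), w1
13. ¬q ∧ p, w1
14. ¬q, w1
15. p, w1
16. ¬p, w1
Accessibility: w0Rw1
Branch closes: p and ¬p both at w1.
All branches of the tableau close; one closing branch shown above.

Unsatisfiable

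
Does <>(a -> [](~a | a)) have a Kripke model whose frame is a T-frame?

1. <>(a -> [](~a | a)), 0
2. a -> [](~a | a), 1
3. [](~a | a), 1
4. ~a | a, 1
5. a, 1
Accessibility: 0R0, 0R1, 1R1

Satisfiable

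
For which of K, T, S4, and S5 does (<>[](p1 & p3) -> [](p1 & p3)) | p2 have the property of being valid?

S5

S5-tableau for the negation ~((<>[](p1 & p3) -> [](p1 & p3)) | p2):
1. ~((<>[](p1 & p3) -> [](p1 & p3)) | p2), 0
2. ~(<>[](p1 & p3) -> [](p1 & p3)), 0   [~|-rule on 1]
3. ~p2, 0   [~|-rule on 1]
4. <>[](p1 & p3), 0   [~->-rule on 2]
5. ~[](p1 & p3), 0   [~->-rule on 2]
6. [](p1 & p3), 1   [<>-rule on 4: fresh world 1, 0R1]
7. p1 & p3, 0   [[]-rule on 6 via 1R0]
8. p1, 0   [&-rule on 7]
9. p3, 0   [&-rule on 7]
10. p1 & p3, 1   [[]-rule on 6 via 1R1]
11. p1, 1   [&-rule on 10]
12. p3, 1   [&-rule on 10]
13. ~(p1 & p3), 2   [~[]-rule on 5: fresh world 2, 0R2]
14. p1 & p3, 2   [[]-rule on 6 via 1R2]
15. p1, 2   [&-rule on 14]
16. p3, 2   [&-rule on 14]
17. ~p3, 2   [~&-rule on 13 (branches; this branch)]
Accessibility: 0R0, 0R1, 0R2, 1R0, 1R1, 1R2, 2R0, 2R1, 2R2
Branch closes: p3 and ~p3 both at 2.
Every branch closes (one shown): valid in S5.
S4-tableau for the negation ~((<>[](p1 & p3) -> [](p1 & p3)) | p2):
1. ~((<>[](p1 & p3) -> [](p1 & p3)) | p2), 0
2. ~(<>[](p1 & p3) -> [](p1 & p3)), 0   [~|-rule on 1]
3. ~p2, 0   [~|-rule on 1]
4. <>[](p1 & p3), 0   [~->-rule on 2]
5. ~[](p1 & p3), 0   [~->-rule on 2]
6. [](p1 & p3), 1   [<>-rule on 4: fresh world 1, 0R1]
7. p1 & p3, 1   [[]-rule on 6 via 1R1]
8. p1, 1   [&-rule on 7]
9. p3, 1   [&-rule on 7]
10. ~(p1 & p3), 2   [~[]-rule on 5: fresh world 2, 0R2]
11. ~p3, 2   [~&-rule on 10 (branches; this branch)]
Accessibility: 0R0, 0R1, 0R2, 1R1, 2R2
Complete open branch: countermodel on an S4-frame, so not valid in S4, nor in K, T (the same frame is also a K-frame and a T-frame).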